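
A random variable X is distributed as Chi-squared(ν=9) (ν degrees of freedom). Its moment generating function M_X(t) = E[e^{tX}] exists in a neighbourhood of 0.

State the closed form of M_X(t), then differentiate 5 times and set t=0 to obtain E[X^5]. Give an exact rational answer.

E[X^5] = D^5[M](0) = 328185

M_X(t) = (1 - 2*t)^(-9/2)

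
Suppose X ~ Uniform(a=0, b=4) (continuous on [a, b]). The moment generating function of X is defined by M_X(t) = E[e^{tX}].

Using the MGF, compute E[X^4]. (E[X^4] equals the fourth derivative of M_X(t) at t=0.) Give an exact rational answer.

E[X^4] = d^4M/dt^4 |_{t=0} = 256/5

M_X(t) = (e^(4*t) - 1)/(4*t)
dM/dt = (4*t*e^(4*t) - e^(4*t) + 1)/(4*t^2)
d^2M/dt^2 = (8*t^2*e^(4*t) - 4*t*e^(4*t) + e^(4*t) - 1)/(2*t^3)
d^3M/dt^3 = (32*t^3*e^(4*t) - 24*t^2*e^(4*t) + 12*t*e^(4*t) - 3*e^(4*t) + 3)/(2*t^4)
d^4M/dt^4 = (64*t^4*e^(4*t) - 64*t^3*e^(4*t) + 48*t^2*e^(4*t) - 24*t*e^(4*t) + 6*e^(4*t) - 6)/t^5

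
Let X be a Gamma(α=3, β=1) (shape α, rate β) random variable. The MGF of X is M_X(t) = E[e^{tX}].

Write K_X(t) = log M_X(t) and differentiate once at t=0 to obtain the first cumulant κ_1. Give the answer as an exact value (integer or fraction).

κ_1 = K^(1)(0) = 3

M_X(t) = (1 - t)^(-3)
K_X(t) = log M_X(t) = -3*log(1 - t)
K^(1)(t) = -3/(t - 1)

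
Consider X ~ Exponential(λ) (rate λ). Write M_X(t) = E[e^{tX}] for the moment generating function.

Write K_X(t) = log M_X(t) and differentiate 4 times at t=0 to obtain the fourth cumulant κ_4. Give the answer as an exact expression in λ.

M_X(t) = λ/(λ - t)
K_X(t) = log M_X(t) = log(λ) - log(λ - t)
D^4[K](t) = 6/(λ^4 - 4*λ^3*t + 6*λ^2*t^2 - 4*λ*t^3 + t^4)

κ_4 = D^4[K](0) = 6/λ^4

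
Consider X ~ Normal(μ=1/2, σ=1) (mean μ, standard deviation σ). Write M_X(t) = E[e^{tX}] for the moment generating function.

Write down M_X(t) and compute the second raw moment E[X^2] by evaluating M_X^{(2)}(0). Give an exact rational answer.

M_X(t) = e^(t^2/2 + t/2)
D^2[M](t) = t^2*e^(t/2)*e^(t^2/2) + t*e^(t/2)*e^(t^2/2) + 5*e^(t/2)*e^(t^2/2)/4

E[X^2] = D^2[M](0) = 5/4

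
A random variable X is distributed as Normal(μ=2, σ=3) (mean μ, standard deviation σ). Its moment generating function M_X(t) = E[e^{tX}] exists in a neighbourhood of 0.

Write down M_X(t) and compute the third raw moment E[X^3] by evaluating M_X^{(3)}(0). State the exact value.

E[X^3] = d^3M/dt^3 |_{t=0} = 62

M_X(t) = e^(9*t^2/2 + 2*t)
dM/dt = 9*t*e^(2*t)*e^(9*t^2/2) + 2*e^(2*t)*e^(9*t^2/2)
d^2M/dt^2 = 81*t^2*e^(2*t)*e^(9*t^2/2) + 36*t*e^(2*t)*e^(9*t^2/2) + 13*e^(2*t)*e^(9*t^2/2)
d^3M/dt^3 = 729*t^3*e^(2*t)*e^(9*t^2/2) + 486*t^2*e^(2*t)*e^(9*t^2/2) + 351*t*e^(2*t)*e^(9*t^2/2) + 62*e^(2*t)*e^(9*t^2/2)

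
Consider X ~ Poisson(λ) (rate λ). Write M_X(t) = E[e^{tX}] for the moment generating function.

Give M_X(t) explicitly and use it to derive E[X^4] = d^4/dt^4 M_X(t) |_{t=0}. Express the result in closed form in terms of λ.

M_X(t) = e^(λ*(e^(t) - 1))
dM/dt = λ*e^(-λ)*e^(t)*e^(λ*e^(t))
d^2M/dt^2 = (λ^2*e^(2*t)*e^(λ*e^(t)) + λ*e^(t)*e^(λ*e^(t)))*e^(-λ)
d^3M/dt^3 = (λ^3*e^(3*t)*e^(λ*e^(t)) + 3*λ^2*e^(2*t)*e^(λ*e^(t)) + λ*e^(t)*e^(λ*e^(t)))*e^(-λ)
d^4M/dt^4 = (λ^4*e^(4*t)*e^(λ*e^(t)) + 6*λ^3*e^(3*t)*e^(λ*e^(t)) + 7*λ^2*e^(2*t)*e^(λ*e^(t)) + λ*e^(t)*e^(λ*e^(t)))*e^(-λ)

E[X^4] = d^4M/dt^4 |_{t=0} = λ*(λ^3 + 6*λ^2 + 7*λ + 1)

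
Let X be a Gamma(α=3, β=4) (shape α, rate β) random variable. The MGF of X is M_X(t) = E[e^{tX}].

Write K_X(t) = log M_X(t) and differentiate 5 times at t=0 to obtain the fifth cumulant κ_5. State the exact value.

M_X(t) = 64/(4 - t)^3
K_X(t) = log M_X(t) = -3*log(4 - t) + 6*log(2)
K^(5)(t) = -72/(t^5 - 20*t^4 + 160*t^3 - 640*t^2 + 1280*t - 1024)

κ_5 = K^(5)(0) = 9/128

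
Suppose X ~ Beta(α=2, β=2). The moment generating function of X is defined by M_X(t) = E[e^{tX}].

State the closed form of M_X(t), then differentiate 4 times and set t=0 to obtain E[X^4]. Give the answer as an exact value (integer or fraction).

M_X(t) = ₁F₁(2; 4; t)
D^4[M](t) = ₁F₁(6; 8; t)/7

E[X^4] = D^4[M](0) = 1/7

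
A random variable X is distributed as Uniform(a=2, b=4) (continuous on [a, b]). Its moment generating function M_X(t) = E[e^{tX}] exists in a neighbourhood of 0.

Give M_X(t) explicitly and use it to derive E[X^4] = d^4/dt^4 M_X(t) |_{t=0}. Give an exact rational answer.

E[X^4] = D^4[M](0) = 496/5

M_X(t) = (e^(4*t) - e^(2*t))/(2*t)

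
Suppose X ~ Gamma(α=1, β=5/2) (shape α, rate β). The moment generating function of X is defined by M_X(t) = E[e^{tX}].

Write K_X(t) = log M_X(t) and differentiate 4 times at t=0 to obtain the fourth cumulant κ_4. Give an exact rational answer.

M_X(t) = 5/(2*(5/2 - t))
K_X(t) = log M_X(t) = -log(5/2 - t) - log(2) + log(5)
D^4[K](t) = 96/(16*t^4 - 160*t^3 + 600*t^2 - 1000*t + 625)

κ_4 = D^4[K](0) = 96/625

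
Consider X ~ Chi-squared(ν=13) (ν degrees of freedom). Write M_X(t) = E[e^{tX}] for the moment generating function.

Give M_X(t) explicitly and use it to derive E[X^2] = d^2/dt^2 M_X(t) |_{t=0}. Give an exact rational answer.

M_X(t) = (1 - 2*t)^(-13/2)
M′(t) = -13/(128*t^7*√(1 - 2*t) - 448*t^6*√(1 - 2*t) + 672*t^5*√(1 - 2*t) - 560*t^4*√(1 - 2*t) + 280*t^3*√(1 - 2*t) - 84*t^2*√(1 - 2*t) + 14*t*√(1 - 2*t) - √(1 - 2*t))

E[X^2] = M′′(0) = 195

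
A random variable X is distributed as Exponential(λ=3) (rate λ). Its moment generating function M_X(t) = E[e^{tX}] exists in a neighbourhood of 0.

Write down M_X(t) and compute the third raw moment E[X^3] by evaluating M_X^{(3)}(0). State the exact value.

M_X(t) = 3/(3 - t)
dM/dt = 3/(t^2 - 6*t + 9)
d^2M/dt^2 = -6/(t^3 - 9*t^2 + 27*t - 27)
d^3M/dt^3 = 18/(t^4 - 12*t^3 + 54*t^2 - 108*t + 81)

E[X^3] = d^3M/dt^3 |_{t=0} = 2/9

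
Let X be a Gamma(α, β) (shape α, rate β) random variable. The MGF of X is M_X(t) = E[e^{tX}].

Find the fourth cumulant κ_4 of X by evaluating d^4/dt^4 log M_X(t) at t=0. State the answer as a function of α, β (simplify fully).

M_X(t) = (β/(β - t))^α
K_X(t) = log M_X(t) = α*(log(β) - log(β - t))
D^4[K](t) = 6*α/(β^4 - 4*β^3*t + 6*β^2*t^2 - 4*β*t^3 + t^4)

κ_4 = D^4[K](0) = 6*α/β^4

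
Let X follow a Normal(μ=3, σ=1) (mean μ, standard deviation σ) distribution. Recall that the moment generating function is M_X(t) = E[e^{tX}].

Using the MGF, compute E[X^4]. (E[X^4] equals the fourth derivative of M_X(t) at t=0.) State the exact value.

M_X(t) = e^(t^2/2 + 3*t)
D^4[M](t) = t^4*e^(3*t)*e^(t^2/2) + 12*t^3*e^(3*t)*e^(t^2/2) + 60*t^2*e^(3*t)*e^(t^2/2) + 144*t*e^(3*t)*e^(t^2/2) + 138*e^(3*t)*e^(t^2/2)

E[X^4] = D^4[M](0) = 138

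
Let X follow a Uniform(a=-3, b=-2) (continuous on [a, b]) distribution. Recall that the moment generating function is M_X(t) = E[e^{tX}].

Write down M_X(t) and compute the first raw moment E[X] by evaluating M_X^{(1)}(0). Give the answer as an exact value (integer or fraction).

M_X(t) = (e^(-2*t) - e^(-3*t))/t
M^(1)(t) = (-2*t*e^(t) + 3*t - e^(t) + 1)*e^(-3*t)/t^2

E[X] = M^(1)(0) = -5/2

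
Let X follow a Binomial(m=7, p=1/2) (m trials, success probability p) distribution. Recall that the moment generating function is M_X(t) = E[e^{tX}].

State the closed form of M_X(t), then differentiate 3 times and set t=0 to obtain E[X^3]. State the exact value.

M_X(t) = (e^(t)/2 + 1/2)^7
dM/dt = 7*e^(7*t)/128 + 21*e^(6*t)/64 + 105*e^(5*t)/128 + 35*e^(4*t)/32 + 105*e^(3*t)/128 + 21*e^(2*t)/64 + 7*e^(t)/128
d^2M/dt^2 = 49*e^(7*t)/128 + 63*e^(6*t)/32 + 525*e^(5*t)/128 + 35*e^(4*t)/8 + 315*e^(3*t)/128 + 21*e^(2*t)/32 + 7*e^(t)/128
d^3M/dt^3 = 343*e^(7*t)/128 + 189*e^(6*t)/16 + 2625*e^(5*t)/128 + 35*e^(4*t)/2 + 945*e^(3*t)/128 + 21*e^(2*t)/16 + 7*e^(t)/128

E[X^3] = d^3M/dt^3 |_{t=0} = 245/4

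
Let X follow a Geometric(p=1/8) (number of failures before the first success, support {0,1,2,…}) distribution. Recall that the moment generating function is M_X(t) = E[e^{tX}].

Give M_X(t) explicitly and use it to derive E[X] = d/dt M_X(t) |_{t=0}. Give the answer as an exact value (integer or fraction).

E[X] = D[M](0) = 7

M_X(t) = 1/(8*(1 - 7*e^(t)/8))
D[M](t) = 7*e^(t)/(49*e^(2*t) - 112*e^(t) + 64)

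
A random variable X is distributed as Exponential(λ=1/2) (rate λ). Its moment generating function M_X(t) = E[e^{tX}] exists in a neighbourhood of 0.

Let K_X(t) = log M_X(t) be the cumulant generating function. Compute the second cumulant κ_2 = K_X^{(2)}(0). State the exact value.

M_X(t) = 1/(2*(1/2 - t))
K_X(t) = log M_X(t) = -log(1/2 - t) - log(2)
K^(2)(t) = 4/(4*t^2 - 4*t + 1)

κ_2 = K^(2)(0) = 4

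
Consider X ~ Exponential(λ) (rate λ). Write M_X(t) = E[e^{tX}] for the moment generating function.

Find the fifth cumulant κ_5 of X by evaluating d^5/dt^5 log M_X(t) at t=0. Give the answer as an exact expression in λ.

κ_5 = d^5K/dt^5 |_{t=0} = 24/λ^5

M_X(t) = λ/(λ - t)
K_X(t) = log M_X(t) = log(λ) - log(λ - t)
dK/dt = -1/(-λ + t)
d^2K/dt^2 = 1/(λ^2 - 2*λ*t + t^2)
d^3K/dt^3 = -2/(-λ^3 + 3*λ^2*t - 3*λ*t^2 + t^3)
d^4K/dt^4 = 6/(λ^4 - 4*λ^3*t + 6*λ^2*t^2 - 4*λ*t^3 + t^4)
d^5K/dt^5 = -24/(-λ^5 + 5*λ^4*t - 10*λ^3*t^2 + 10*λ^2*t^3 - 5*λ*t^4 + t^5)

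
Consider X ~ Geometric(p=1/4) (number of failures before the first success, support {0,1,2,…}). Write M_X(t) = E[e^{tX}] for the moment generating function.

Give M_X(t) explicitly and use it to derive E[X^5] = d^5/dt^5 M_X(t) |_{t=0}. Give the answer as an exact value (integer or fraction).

M_X(t) = 1/(4*(1 - 3*e^(t)/4))

E[X^5] = D^5[M](0) = 52923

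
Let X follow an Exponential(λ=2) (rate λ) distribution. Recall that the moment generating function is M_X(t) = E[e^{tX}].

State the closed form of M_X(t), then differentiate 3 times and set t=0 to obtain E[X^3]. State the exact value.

M_X(t) = 2/(2 - t)
M′(t) = 2/(t^2 - 4*t + 4)
M′′(t) = -4/(t^3 - 6*t^2 + 12*t - 8)
M′′′(t) = 12/(t^4 - 8*t^3 + 24*t^2 - 32*t + 16)

E[X^3] = M′′′(0) = 3/4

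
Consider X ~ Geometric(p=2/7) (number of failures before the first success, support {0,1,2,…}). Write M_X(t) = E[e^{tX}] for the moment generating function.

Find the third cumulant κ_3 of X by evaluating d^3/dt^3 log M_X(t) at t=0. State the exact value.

M_X(t) = 2/(7*(1 - 5*e^(t)/7))
K_X(t) = log M_X(t) = -log(1 - 5*e^(t)/7) - log(7) + log(2)
dK/dt = -5*e^(t)/(5*e^(t) - 7)
d^2K/dt^2 = 35*e^(t)/(25*e^(2*t) - 70*e^(t) + 49)
d^3K/dt^3 = (-175*e^(2*t) - 245*e^(t))/(125*e^(3*t) - 525*e^(2*t) + 735*e^(t) - 343)

κ_3 = d^3K/dt^3 |_{t=0} = 105/2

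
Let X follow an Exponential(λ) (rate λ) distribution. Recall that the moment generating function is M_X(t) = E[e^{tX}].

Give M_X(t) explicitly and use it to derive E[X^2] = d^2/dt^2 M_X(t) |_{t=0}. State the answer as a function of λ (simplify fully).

E[X^2] = D^2[M](0) = 2/λ^2

M_X(t) = λ/(λ - t)
D^2[M](t) = -2*λ/(-λ^3 + 3*λ^2*t - 3*λ*t^2 + t^3)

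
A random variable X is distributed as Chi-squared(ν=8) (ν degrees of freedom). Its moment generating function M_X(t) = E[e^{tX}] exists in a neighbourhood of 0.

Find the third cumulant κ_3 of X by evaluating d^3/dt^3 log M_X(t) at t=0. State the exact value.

κ_3 = K^(3)(0) = 64

M_X(t) = (1 - 2*t)^(-4)
K_X(t) = log M_X(t) = -4*log(1 - 2*t)
K^(3)(t) = -64/(8*t^3 - 12*t^2 + 6*t - 1)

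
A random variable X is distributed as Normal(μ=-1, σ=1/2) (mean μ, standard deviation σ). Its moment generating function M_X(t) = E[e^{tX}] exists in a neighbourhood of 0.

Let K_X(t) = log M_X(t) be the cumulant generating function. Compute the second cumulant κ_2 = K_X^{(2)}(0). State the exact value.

M_X(t) = e^(t^2/8 - t)
K_X(t) = log M_X(t) = t^2/8 - t
K^(2)(t) = 1/4

κ_2 = K^(2)(0) = 1/4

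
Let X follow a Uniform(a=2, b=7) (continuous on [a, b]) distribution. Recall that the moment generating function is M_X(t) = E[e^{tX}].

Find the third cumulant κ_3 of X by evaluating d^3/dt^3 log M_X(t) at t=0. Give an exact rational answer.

κ_3 = K′′′(0) = 0

M_X(t) = (e^(7*t) - e^(2*t))/(5*t)
K_X(t) = log M_X(t) = -log(t) + log(e^(7*t) - e^(2*t)) - log(5)
K′(t) = (7*t*e^(5*t) - 2*t - e^(5*t) + 1)/(t*e^(5*t) - t)
K′′(t) = (-25*t^2*e^(5*t) + e^(10*t) - 2*e^(5*t) + 1)/(t^2*e^(10*t) - 2*t^2*e^(5*t) + t^2)
K′′′(t) = (125*t^3*e^(10*t) + 125*t^3*e^(5*t) - 2*e^(15*t) + 6*e^(10*t) - 6*e^(5*t) + 2)/(t^3*e^(15*t) - 3*t^3*e^(10*t) + 3*t^3*e^(5*t) - t^3)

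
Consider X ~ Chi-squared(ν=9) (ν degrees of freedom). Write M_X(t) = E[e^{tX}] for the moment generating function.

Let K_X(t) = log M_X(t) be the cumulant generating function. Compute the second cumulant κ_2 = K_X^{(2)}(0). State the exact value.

κ_2 = K′′(0) = 18

M_X(t) = (1 - 2*t)^(-9/2)
K_X(t) = log M_X(t) = -9*log(1 - 2*t)/2
K′(t) = -9/(2*t - 1)
K′′(t) = 18/(4*t^2 - 4*t + 1)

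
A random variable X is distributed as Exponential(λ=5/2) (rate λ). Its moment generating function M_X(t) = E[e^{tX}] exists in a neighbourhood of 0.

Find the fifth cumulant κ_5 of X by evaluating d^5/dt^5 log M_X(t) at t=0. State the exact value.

M_X(t) = 5/(2*(5/2 - t))
K_X(t) = log M_X(t) = -log(5/2 - t) - log(2) + log(5)
K′(t) = -2/(2*t - 5)
K′′(t) = 4/(4*t^2 - 20*t + 25)
K′′′(t) = -16/(8*t^3 - 60*t^2 + 150*t - 125)
K′′′′(t) = 96/(16*t^4 - 160*t^3 + 600*t^2 - 1000*t + 625)
K′′′′′(t) = -768/(32*t^5 - 400*t^4 + 2000*t^3 - 5000*t^2 + 6250*t - 3125)

κ_5 = K′′′′′(0) = 768/3125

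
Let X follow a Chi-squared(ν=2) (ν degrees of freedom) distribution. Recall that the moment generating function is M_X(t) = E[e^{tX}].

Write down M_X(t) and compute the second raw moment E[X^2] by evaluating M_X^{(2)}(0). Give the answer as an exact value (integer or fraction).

M_X(t) = 1/(1 - 2*t)
D^2[M](t) = -8/(8*t^3 - 12*t^2 + 6*t - 1)

E[X^2] = D^2[M](0) = 8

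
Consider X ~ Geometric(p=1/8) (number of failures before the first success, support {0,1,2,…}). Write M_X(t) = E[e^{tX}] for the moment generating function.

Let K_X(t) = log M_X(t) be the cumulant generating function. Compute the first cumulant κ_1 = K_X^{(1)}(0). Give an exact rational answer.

M_X(t) = 1/(8*(1 - 7*e^(t)/8))
K_X(t) = log M_X(t) = -log(1 - 7*e^(t)/8) - 3*log(2)
D[K](t) = -7*e^(t)/(7*e^(t) - 8)

κ_1 = D[K](0) = 7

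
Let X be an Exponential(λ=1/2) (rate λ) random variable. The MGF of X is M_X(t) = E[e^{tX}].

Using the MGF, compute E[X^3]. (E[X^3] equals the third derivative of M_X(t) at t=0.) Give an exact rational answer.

M_X(t) = 1/(2*(1/2 - t))
dM/dt = 2/(4*t^2 - 4*t + 1)
d^2M/dt^2 = -8/(8*t^3 - 12*t^2 + 6*t - 1)
d^3M/dt^3 = 48/(16*t^4 - 32*t^3 + 24*t^2 - 8*t + 1)

E[X^3] = d^3M/dt^3 |_{t=0} = 48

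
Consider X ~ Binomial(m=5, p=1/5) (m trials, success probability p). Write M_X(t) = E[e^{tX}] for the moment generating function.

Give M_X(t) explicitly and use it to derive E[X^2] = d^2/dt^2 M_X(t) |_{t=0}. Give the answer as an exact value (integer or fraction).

E[X^2] = M^(2)(0) = 9/5

M_X(t) = (e^(t)/5 + 4/5)^5
M^(2)(t) = e^(5*t)/125 + 64*e^(4*t)/625 + 288*e^(3*t)/625 + 512*e^(2*t)/625 + 256*e^(t)/625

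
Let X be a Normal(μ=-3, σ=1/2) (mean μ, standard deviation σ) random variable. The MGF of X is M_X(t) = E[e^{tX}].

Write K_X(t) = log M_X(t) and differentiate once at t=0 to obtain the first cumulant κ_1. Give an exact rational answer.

M_X(t) = e^(t^2/8 - 3*t)
K_X(t) = log M_X(t) = t^2/8 - 3*t
D[K](t) = t/4 - 3

κ_1 = D[K](0) = -3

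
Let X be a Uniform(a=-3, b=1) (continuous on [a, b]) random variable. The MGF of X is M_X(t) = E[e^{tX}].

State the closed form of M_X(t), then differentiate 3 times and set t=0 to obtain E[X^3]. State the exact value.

E[X^3] = d^3M/dt^3 |_{t=0} = -5

M_X(t) = (e^(t) - e^(-3*t))/(4*t)
dM/dt = (t*e^(4*t) + 3*t - e^(4*t) + 1)*e^(-3*t)/(4*t^2)
d^2M/dt^2 = (t^2*e^(4*t) - 9*t^2 - 2*t*e^(4*t) - 6*t + 2*e^(4*t) - 2)*e^(-3*t)/(4*t^3)
d^3M/dt^3 = (t^3*e^(4*t) + 27*t^3 - 3*t^2*e^(4*t) + 27*t^2 + 6*t*e^(4*t) + 18*t - 6*e^(4*t) + 6)*e^(-3*t)/(4*t^4)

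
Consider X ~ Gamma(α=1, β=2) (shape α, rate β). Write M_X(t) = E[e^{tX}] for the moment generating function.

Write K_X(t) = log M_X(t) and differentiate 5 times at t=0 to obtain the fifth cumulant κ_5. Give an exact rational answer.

κ_5 = K^(5)(0) = 3/4

M_X(t) = 2/(2 - t)
K_X(t) = log M_X(t) = -log(2 - t) + log(2)
K^(5)(t) = -24/(t^5 - 10*t^4 + 40*t^3 - 80*t^2 + 80*t - 32)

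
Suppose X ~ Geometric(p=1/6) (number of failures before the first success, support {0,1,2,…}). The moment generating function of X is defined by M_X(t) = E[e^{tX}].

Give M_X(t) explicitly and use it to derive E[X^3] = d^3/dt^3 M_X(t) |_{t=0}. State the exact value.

E[X^3] = M^(3)(0) = 905

M_X(t) = 1/(6*(1 - 5*e^(t)/6))
M^(3)(t) = (125*e^(3*t) + 600*e^(2*t) + 180*e^(t))/(625*e^(4*t) - 3000*e^(3*t) + 5400*e^(2*t) - 4320*e^(t) + 1296)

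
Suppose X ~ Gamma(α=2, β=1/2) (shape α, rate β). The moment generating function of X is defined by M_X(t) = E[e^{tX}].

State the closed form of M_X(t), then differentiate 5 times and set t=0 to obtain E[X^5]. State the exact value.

M_X(t) = 1/(4*(1/2 - t)^2)
dM/dt = -4/(8*t^3 - 12*t^2 + 6*t - 1)
d^2M/dt^2 = 24/(16*t^4 - 32*t^3 + 24*t^2 - 8*t + 1)
d^3M/dt^3 = -192/(32*t^5 - 80*t^4 + 80*t^3 - 40*t^2 + 10*t - 1)
d^4M/dt^4 = 1920/(64*t^6 - 192*t^5 + 240*t^4 - 160*t^3 + 60*t^2 - 12*t + 1)
d^5M/dt^5 = -23040/(128*t^7 - 448*t^6 + 672*t^5 - 560*t^4 + 280*t^3 - 84*t^2 + 14*t - 1)

E[X^5] = d^5M/dt^5 |_{t=0} = 23040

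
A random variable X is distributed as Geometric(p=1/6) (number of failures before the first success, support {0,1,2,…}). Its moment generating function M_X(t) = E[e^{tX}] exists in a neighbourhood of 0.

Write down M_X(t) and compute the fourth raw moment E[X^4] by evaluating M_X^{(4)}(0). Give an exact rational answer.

M_X(t) = 1/(6*(1 - 5*e^(t)/6))
M′(t) = 5*e^(t)/(25*e^(2*t) - 60*e^(t) + 36)
M′′(t) = (-25*e^(2*t) - 30*e^(t))/(125*e^(3*t) - 450*e^(2*t) + 540*e^(t) - 216)
M′′′(t) = (125*e^(3*t) + 600*e^(2*t) + 180*e^(t))/(625*e^(4*t) - 3000*e^(3*t) + 5400*e^(2*t) - 4320*e^(t) + 1296)
M′′′′(t) = (-625*e^(4*t) - 8250*e^(3*t) - 9900*e^(2*t) - 1080*e^(t))/(3125*e^(5*t) - 18750*e^(4*t) + 45000*e^(3*t) - 54000*e^(2*t) + 32400*e^(t) - 7776)

E[X^4] = M′′′′(0) = 19855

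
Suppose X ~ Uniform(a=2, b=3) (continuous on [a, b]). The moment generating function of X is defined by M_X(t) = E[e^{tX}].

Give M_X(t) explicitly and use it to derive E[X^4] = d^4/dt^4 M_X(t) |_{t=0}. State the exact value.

E[X^4] = M′′′′(0) = 211/5

M_X(t) = (e^(3*t) - e^(2*t))/t
M′(t) = (3*t*e^(3*t) - 2*t*e^(2*t) - e^(3*t) + e^(2*t))/t^2
M′′(t) = (9*t^2*e^(3*t) - 4*t^2*e^(2*t) - 6*t*e^(3*t) + 4*t*e^(2*t) + 2*e^(3*t) - 2*e^(2*t))/t^3
M′′′(t) = (27*t^3*e^(3*t) - 8*t^3*e^(2*t) - 27*t^2*e^(3*t) + 12*t^2*e^(2*t) + 18*t*e^(3*t) - 12*t*e^(2*t) - 6*e^(3*t) + 6*e^(2*t))/t^4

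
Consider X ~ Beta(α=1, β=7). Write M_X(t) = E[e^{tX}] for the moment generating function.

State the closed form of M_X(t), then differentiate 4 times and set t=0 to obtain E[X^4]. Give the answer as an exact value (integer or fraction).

M_X(t) = ₁F₁(1; 8; t)
D^4[M](t) = ₁F₁(5; 12; t)/330

E[X^4] = D^4[M](0) = 1/330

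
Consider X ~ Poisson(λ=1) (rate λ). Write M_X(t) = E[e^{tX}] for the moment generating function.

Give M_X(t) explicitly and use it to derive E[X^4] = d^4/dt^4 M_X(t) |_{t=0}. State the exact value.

M_X(t) = e^(e^(t) - 1)
M′(t) = e^(-1)*e^(t)*e^(e^(t))
M′′(t) = (e^(2*t)*e^(e^(t)) + e^(t)*e^(e^(t)))*e^(-1)
M′′′(t) = (e^(3*t)*e^(e^(t)) + 3*e^(2*t)*e^(e^(t)) + e^(t)*e^(e^(t)))*e^(-1)
M′′′′(t) = (e^(4*t)*e^(e^(t)) + 6*e^(3*t)*e^(e^(t)) + 7*e^(2*t)*e^(e^(t)) + e^(t)*e^(e^(t)))*e^(-1)

E[X^4] = M′′′′(0) = 15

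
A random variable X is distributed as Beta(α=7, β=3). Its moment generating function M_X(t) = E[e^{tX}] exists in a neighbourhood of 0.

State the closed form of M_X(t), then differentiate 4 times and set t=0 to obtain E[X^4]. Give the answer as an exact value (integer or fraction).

E[X^4] = M^(4)(0) = 42/143

M_X(t) = ₁F₁(7; 10; t)
M^(4)(t) = 42*₁F₁(11; 14; t)/143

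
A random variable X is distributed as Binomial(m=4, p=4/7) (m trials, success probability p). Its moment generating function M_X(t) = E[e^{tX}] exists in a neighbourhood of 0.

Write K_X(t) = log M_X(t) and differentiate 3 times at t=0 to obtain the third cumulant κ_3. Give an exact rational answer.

M_X(t) = (4*e^(t)/7 + 3/7)^4
K_X(t) = log M_X(t) = 4*log(4*e^(t)/7 + 3/7)
K′(t) = 16*e^(t)/(4*e^(t) + 3)
K′′(t) = 48*e^(t)/(16*e^(2*t) + 24*e^(t) + 9)
K′′′(t) = (-192*e^(2*t) + 144*e^(t))/(64*e^(3*t) + 144*e^(2*t) + 108*e^(t) + 27)

κ_3 = K′′′(0) = -48/343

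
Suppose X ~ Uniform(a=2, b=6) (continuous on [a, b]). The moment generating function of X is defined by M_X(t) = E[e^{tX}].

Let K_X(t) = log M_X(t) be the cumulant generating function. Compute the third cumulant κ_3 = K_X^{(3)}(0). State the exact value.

κ_3 = D^3[K](0) = 0

M_X(t) = (e^(6*t) - e^(2*t))/(4*t)
K_X(t) = log M_X(t) = -log(t) + log(e^(6*t) - e^(2*t)) - 2*log(2)
D^3[K](t) = (64*t^3*e^(8*t) + 64*t^3*e^(4*t) - 2*e^(12*t) + 6*e^(8*t) - 6*e^(4*t) + 2)/(t^3*e^(12*t) - 3*t^3*e^(8*t) + 3*t^3*e^(4*t) - t^3)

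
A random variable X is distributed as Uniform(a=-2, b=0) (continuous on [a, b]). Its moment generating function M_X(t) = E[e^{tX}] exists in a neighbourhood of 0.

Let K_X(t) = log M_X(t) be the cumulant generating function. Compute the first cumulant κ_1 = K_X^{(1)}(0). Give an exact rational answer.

κ_1 = D[K](0) = -1

M_X(t) = (1 - e^(-2*t))/(2*t)
K_X(t) = log M_X(t) = -log(t) + log(1 - e^(-2*t)) - log(2)
D[K](t) = (2*t - e^(2*t) + 1)/(t*e^(2*t) - t)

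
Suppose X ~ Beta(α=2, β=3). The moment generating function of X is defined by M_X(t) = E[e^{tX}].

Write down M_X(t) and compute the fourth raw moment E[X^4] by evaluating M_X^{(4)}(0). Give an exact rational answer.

E[X^4] = d^4M/dt^4 |_{t=0} = 1/14

M_X(t) = ₁F₁(2; 5; t)
dM/dt = 2*₁F₁(3; 6; t)/5
d^2M/dt^2 = ₁F₁(4; 7; t)/5
d^3M/dt^3 = 4*₁F₁(5; 8; t)/35
d^4M/dt^4 = ₁F₁(6; 9; t)/14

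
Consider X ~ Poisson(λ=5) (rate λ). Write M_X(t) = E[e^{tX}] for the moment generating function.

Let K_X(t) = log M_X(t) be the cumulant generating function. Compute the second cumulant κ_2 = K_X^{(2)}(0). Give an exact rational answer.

M_X(t) = e^(5*e^(t) - 5)
K_X(t) = log M_X(t) = 5*e^(t) - 5
K′(t) = 5*e^(t)
K′′(t) = 5*e^(t)

κ_2 = K′′(0) = 5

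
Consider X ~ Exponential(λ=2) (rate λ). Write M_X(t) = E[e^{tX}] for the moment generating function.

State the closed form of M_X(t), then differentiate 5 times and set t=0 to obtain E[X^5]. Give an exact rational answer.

M_X(t) = 2/(2 - t)
M′(t) = 2/(t^2 - 4*t + 4)
M′′(t) = -4/(t^3 - 6*t^2 + 12*t - 8)
M′′′(t) = 12/(t^4 - 8*t^3 + 24*t^2 - 32*t + 16)
M′′′′(t) = -48/(t^5 - 10*t^4 + 40*t^3 - 80*t^2 + 80*t - 32)
M′′′′′(t) = 240/(t^6 - 12*t^5 + 60*t^4 - 160*t^3 + 240*t^2 - 192*t + 64)

E[X^5] = M′′′′′(0) = 15/4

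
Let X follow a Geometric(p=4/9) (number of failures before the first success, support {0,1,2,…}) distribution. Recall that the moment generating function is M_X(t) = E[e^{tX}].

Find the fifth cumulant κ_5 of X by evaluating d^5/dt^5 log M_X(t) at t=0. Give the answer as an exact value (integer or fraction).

κ_5 = d^5K/dt^5 |_{t=0} = 43785/128

M_X(t) = 4/(9*(1 - 5*e^(t)/9))
K_X(t) = log M_X(t) = -log(1 - 5*e^(t)/9) - 2*log(3) + 2*log(2)
dK/dt = -5*e^(t)/(5*e^(t) - 9)
d^2K/dt^2 = 45*e^(t)/(25*e^(2*t) - 90*e^(t) + 81)
d^3K/dt^3 = (-225*e^(2*t) - 405*e^(t))/(125*e^(3*t) - 675*e^(2*t) + 1215*e^(t) - 729)
d^4K/dt^4 = (1125*e^(3*t) + 8100*e^(2*t) + 3645*e^(t))/(625*e^(4*t) - 4500*e^(3*t) + 12150*e^(2*t) - 14580*e^(t) + 6561)
d^5K/dt^5 = (-5625*e^(4*t) - 111375*e^(3*t) - 200475*e^(2*t) - 32805*e^(t))/(3125*e^(5*t) - 28125*e^(4*t) + 101250*e^(3*t) - 182250*e^(2*t) + 164025*e^(t) - 59049)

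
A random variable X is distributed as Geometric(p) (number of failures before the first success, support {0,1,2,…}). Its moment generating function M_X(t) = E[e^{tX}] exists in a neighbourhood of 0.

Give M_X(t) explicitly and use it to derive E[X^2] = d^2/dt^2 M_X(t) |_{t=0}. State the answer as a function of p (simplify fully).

M_X(t) = p/(-(1 - p)*e^(t) + 1)

E[X^2] = M^(2)(0) = 1 - 3/p + 2/p^2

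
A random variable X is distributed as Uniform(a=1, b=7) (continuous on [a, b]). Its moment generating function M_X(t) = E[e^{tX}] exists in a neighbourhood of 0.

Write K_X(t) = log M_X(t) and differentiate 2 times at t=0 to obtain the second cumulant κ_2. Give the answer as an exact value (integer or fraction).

M_X(t) = (e^(7*t) - e^(t))/(6*t)
K_X(t) = log M_X(t) = -log(t) + log(e^(7*t) - e^(t)) - log(6)
K^(2)(t) = (-36*t^2*e^(6*t) + e^(12*t) - 2*e^(6*t) + 1)/(t^2*e^(12*t) - 2*t^2*e^(6*t) + t^2)

κ_2 = K^(2)(0) = 3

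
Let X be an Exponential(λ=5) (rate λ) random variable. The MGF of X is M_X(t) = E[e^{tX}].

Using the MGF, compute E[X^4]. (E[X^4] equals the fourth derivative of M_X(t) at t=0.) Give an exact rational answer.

E[X^4] = M′′′′(0) = 24/625

M_X(t) = 5/(5 - t)
M′(t) = 5/(t^2 - 10*t + 25)
M′′(t) = -10/(t^3 - 15*t^2 + 75*t - 125)
M′′′(t) = 30/(t^4 - 20*t^3 + 150*t^2 - 500*t + 625)
M′′′′(t) = -120/(t^5 - 25*t^4 + 250*t^3 - 1250*t^2 + 3125*t - 3125)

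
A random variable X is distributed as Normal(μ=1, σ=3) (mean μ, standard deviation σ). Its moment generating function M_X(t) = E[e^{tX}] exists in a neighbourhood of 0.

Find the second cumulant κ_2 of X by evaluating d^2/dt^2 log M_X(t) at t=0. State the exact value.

κ_2 = K^(2)(0) = 9

M_X(t) = e^(9*t^2/2 + t)
K_X(t) = log M_X(t) = 9*t^2/2 + t
K^(2)(t) = 9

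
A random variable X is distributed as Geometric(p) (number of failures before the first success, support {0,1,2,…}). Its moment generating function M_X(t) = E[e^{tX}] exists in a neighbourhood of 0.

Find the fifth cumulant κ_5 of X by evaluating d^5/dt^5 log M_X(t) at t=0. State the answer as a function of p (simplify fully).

M_X(t) = p/(-(1 - p)*e^(t) + 1)
K_X(t) = log M_X(t) = log(p) - log(-(1 - p)*e^(t) + 1)
K′(t) = (-p*e^(t) + e^(t))/(p*e^(t) - e^(t) + 1)
K′′(t) = (-p*e^(t) + e^(t))/(p^2*e^(2*t) - 2*p*e^(2*t) + 2*p*e^(t) + e^(2*t) - 2*e^(t) + 1)

κ_5 = K′′′′′(0) = (p^4 - 15*p^3 + 50*p^2 - 60*p + 24)/p^5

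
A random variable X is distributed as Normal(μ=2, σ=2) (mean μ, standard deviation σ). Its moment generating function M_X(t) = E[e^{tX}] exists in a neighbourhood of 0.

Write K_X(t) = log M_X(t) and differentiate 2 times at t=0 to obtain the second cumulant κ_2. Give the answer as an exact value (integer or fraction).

M_X(t) = e^(2*t^2 + 2*t)
K_X(t) = log M_X(t) = 2*t^2 + 2*t
K^(2)(t) = 4

κ_2 = K^(2)(0) = 4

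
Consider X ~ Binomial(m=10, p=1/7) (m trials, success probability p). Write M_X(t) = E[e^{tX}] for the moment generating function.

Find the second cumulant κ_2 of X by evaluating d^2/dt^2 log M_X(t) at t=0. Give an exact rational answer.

κ_2 = d^2K/dt^2 |_{t=0} = 60/49

M_X(t) = (e^(t)/7 + 6/7)^10
K_X(t) = log M_X(t) = 10*log(e^(t)/7 + 6/7)
dK/dt = 10*e^(t)/(e^(t) + 6)
d^2K/dt^2 = 60*e^(t)/(e^(2*t) + 12*e^(t) + 36)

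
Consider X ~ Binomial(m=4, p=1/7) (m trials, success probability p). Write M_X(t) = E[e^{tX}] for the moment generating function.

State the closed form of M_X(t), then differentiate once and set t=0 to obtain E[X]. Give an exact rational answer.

E[X] = M^(1)(0) = 4/7

M_X(t) = (e^(t)/7 + 6/7)^4
M^(1)(t) = 4*e^(4*t)/2401 + 72*e^(3*t)/2401 + 432*e^(2*t)/2401 + 864*e^(t)/2401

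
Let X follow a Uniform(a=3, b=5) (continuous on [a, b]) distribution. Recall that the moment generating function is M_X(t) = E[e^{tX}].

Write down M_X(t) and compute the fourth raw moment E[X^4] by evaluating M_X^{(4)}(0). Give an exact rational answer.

E[X^4] = M′′′′(0) = 1441/5

M_X(t) = (e^(5*t) - e^(3*t))/(2*t)
M′(t) = (5*t*e^(5*t) - 3*t*e^(3*t) - e^(5*t) + e^(3*t))/(2*t^2)
M′′(t) = (25*t^2*e^(5*t) - 9*t^2*e^(3*t) - 10*t*e^(5*t) + 6*t*e^(3*t) + 2*e^(5*t) - 2*e^(3*t))/(2*t^3)
M′′′(t) = (125*t^3*e^(5*t) - 27*t^3*e^(3*t) - 75*t^2*e^(5*t) + 27*t^2*e^(3*t) + 30*t*e^(5*t) - 18*t*e^(3*t) - 6*e^(5*t) + 6*e^(3*t))/(2*t^4)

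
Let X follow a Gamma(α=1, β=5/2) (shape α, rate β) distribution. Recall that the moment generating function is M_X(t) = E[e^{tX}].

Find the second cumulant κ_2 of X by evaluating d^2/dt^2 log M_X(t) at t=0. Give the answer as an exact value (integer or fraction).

κ_2 = D^2[K](0) = 4/25

M_X(t) = 5/(2*(5/2 - t))
K_X(t) = log M_X(t) = -log(5/2 - t) - log(2) + log(5)
D^2[K](t) = 4/(4*t^2 - 20*t + 25)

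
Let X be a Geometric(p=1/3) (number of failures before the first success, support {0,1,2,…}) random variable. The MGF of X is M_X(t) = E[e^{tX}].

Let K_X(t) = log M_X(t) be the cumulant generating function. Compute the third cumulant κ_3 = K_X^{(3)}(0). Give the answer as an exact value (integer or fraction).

M_X(t) = 1/(3*(1 - 2*e^(t)/3))
K_X(t) = log M_X(t) = -log(1 - 2*e^(t)/3) - log(3)
K′(t) = -2*e^(t)/(2*e^(t) - 3)
K′′(t) = 6*e^(t)/(4*e^(2*t) - 12*e^(t) + 9)
K′′′(t) = (-12*e^(2*t) - 18*e^(t))/(8*e^(3*t) - 36*e^(2*t) + 54*e^(t) - 27)

κ_3 = K′′′(0) = 30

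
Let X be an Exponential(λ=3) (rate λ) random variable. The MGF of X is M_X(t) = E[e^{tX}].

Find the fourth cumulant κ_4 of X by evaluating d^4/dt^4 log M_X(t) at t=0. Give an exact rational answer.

κ_4 = d^4K/dt^4 |_{t=0} = 2/27

M_X(t) = 3/(3 - t)
K_X(t) = log M_X(t) = -log(3 - t) + log(3)
dK/dt = -1/(t - 3)
d^2K/dt^2 = 1/(t^2 - 6*t + 9)
d^3K/dt^3 = -2/(t^3 - 9*t^2 + 27*t - 27)
d^4K/dt^4 = 6/(t^4 - 12*t^3 + 54*t^2 - 108*t + 81)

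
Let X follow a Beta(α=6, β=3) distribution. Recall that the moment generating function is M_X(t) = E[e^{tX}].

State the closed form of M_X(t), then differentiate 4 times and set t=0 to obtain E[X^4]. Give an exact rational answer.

M_X(t) = ₁F₁(6; 9; t)
dM/dt = 2*₁F₁(7; 10; t)/3
d^2M/dt^2 = 7*₁F₁(8; 11; t)/15
d^3M/dt^3 = 56*₁F₁(9; 12; t)/165
d^4M/dt^4 = 14*₁F₁(10; 13; t)/55

E[X^4] = d^4M/dt^4 |_{t=0} = 14/55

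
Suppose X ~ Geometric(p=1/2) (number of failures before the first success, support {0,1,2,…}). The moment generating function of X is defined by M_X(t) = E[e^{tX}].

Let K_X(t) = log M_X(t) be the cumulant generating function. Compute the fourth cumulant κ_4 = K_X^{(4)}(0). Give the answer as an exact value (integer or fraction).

M_X(t) = 1/(2*(1 - e^(t)/2))
K_X(t) = log M_X(t) = -log(1 - e^(t)/2) - log(2)
D^4[K](t) = (2*e^(3*t) + 16*e^(2*t) + 8*e^(t))/(e^(4*t) - 8*e^(3*t) + 24*e^(2*t) - 32*e^(t) + 16)

κ_4 = D^4[K](0) = 26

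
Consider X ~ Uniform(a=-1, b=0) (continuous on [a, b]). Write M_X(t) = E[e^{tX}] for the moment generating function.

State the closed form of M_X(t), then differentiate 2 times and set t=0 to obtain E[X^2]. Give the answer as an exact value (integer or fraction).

E[X^2] = M^(2)(0) = 1/3

M_X(t) = (1 - e^(-t))/t
M^(2)(t) = (-t^2 - 2*t + 2*e^(t) - 2)*e^(-t)/t^3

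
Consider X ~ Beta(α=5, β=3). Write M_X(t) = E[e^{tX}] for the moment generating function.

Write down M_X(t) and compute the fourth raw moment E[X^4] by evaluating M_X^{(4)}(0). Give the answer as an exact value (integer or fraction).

M_X(t) = ₁F₁(5; 8; t)
M^(4)(t) = 7*₁F₁(9; 12; t)/33

E[X^4] = M^(4)(0) = 7/33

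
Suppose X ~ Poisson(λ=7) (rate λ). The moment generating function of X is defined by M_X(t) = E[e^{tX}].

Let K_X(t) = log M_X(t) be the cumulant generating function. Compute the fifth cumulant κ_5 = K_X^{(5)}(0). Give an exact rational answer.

M_X(t) = e^(7*e^(t) - 7)
K_X(t) = log M_X(t) = 7*e^(t) - 7
K′(t) = 7*e^(t)
K′′(t) = 7*e^(t)
K′′′(t) = 7*e^(t)
K′′′′(t) = 7*e^(t)
K′′′′′(t) = 7*e^(t)

κ_5 = K′′′′′(0) = 7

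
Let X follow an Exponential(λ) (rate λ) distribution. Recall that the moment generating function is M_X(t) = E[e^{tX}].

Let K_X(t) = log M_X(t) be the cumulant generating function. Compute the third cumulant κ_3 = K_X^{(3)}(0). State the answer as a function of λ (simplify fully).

M_X(t) = λ/(λ - t)
K_X(t) = log M_X(t) = log(λ) - log(λ - t)
K′(t) = -1/(-λ + t)
K′′(t) = 1/(λ^2 - 2*λ*t + t^2)
K′′′(t) = -2/(-λ^3 + 3*λ^2*t - 3*λ*t^2 + t^3)

κ_3 = K′′′(0) = 2/λ^3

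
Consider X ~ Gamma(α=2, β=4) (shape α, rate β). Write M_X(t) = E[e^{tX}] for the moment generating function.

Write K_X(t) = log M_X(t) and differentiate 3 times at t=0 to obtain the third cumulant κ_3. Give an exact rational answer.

M_X(t) = 16/(4 - t)^2
K_X(t) = log M_X(t) = -2*log(4 - t) + 4*log(2)
dK/dt = -2/(t - 4)
d^2K/dt^2 = 2/(t^2 - 8*t + 16)
d^3K/dt^3 = -4/(t^3 - 12*t^2 + 48*t - 64)

κ_3 = d^3K/dt^3 |_{t=0} = 1/16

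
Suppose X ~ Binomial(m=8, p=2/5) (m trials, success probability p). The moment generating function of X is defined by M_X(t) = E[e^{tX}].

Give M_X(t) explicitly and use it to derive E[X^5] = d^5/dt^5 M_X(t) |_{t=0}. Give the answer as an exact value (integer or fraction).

M_X(t) = (2*e^(t)/5 + 3/5)^8

E[X^5] = M^(5)(0) = 733808/625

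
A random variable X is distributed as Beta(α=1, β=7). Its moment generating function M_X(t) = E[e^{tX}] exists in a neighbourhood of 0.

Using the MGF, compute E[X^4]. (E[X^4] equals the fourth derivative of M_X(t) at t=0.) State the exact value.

M_X(t) = ₁F₁(1; 8; t)
M′(t) = ₁F₁(2; 9; t)/8
M′′(t) = ₁F₁(3; 10; t)/36
M′′′(t) = ₁F₁(4; 11; t)/120
M′′′′(t) = ₁F₁(5; 12; t)/330

E[X^4] = M′′′′(0) = 1/330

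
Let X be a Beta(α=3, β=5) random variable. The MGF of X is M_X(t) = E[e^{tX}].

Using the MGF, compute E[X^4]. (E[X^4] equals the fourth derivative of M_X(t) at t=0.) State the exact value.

E[X^4] = d^4M/dt^4 |_{t=0} = 1/22

M_X(t) = ₁F₁(3; 8; t)
dM/dt = 3*₁F₁(4; 9; t)/8
d^2M/dt^2 = ₁F₁(5; 10; t)/6
d^3M/dt^3 = ₁F₁(6; 11; t)/12
d^4M/dt^4 = ₁F₁(7; 12; t)/22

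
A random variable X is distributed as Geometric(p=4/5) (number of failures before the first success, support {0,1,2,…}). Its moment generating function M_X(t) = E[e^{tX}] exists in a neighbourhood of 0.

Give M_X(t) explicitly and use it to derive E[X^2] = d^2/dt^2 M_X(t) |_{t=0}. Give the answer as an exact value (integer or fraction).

M_X(t) = 4/(5*(1 - e^(t)/5))
M′(t) = 4*e^(t)/(e^(2*t) - 10*e^(t) + 25)
M′′(t) = (-4*e^(2*t) - 20*e^(t))/(e^(3*t) - 15*e^(2*t) + 75*e^(t) - 125)

E[X^2] = M′′(0) = 3/8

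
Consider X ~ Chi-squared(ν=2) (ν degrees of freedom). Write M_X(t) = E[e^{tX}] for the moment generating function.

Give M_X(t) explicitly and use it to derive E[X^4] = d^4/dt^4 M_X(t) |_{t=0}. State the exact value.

E[X^4] = d^4M/dt^4 |_{t=0} = 384

M_X(t) = 1/(1 - 2*t)
dM/dt = 2/(4*t^2 - 4*t + 1)
d^2M/dt^2 = -8/(8*t^3 - 12*t^2 + 6*t - 1)
d^3M/dt^3 = 48/(16*t^4 - 32*t^3 + 24*t^2 - 8*t + 1)
d^4M/dt^4 = -384/(32*t^5 - 80*t^4 + 80*t^3 - 40*t^2 + 10*t - 1)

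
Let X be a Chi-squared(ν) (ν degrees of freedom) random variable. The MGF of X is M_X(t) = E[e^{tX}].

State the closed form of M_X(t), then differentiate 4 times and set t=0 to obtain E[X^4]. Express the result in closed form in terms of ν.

E[X^4] = M′′′′(0) = ν*(ν^3 + 12*ν^2 + 44*ν + 48)

M_X(t) = (1 - 2*t)^(-ν/2)
M′(t) = -ν/(2*t*(1 - 2*t)^(ν/2) - (1 - 2*t)^(ν/2))
M′′(t) = (ν^2 + 2*ν)/(4*t^2*(1 - 2*t)^(ν/2) - 4*t*(1 - 2*t)^(ν/2) + (1 - 2*t)^(ν/2))
M′′′(t) = (-ν^3 - 6*ν^2 - 8*ν)/(8*t^3*(1 - 2*t)^(ν/2) - 12*t^2*(1 - 2*t)^(ν/2) + 6*t*(1 - 2*t)^(ν/2) - (1 - 2*t)^(ν/2))
M′′′′(t) = (ν^4 + 12*ν^3 + 44*ν^2 + 48*ν)/(16*t^4*(1 - 2*t)^(ν/2) - 32*t^3*(1 - 2*t)^(ν/2) + 24*t^2*(1 - 2*t)^(ν/2) - 8*t*(1 - 2*t)^(ν/2) + (1 - 2*t)^(ν/2))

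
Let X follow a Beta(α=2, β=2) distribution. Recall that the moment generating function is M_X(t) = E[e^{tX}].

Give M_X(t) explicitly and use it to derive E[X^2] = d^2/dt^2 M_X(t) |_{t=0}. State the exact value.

M_X(t) = ₁F₁(2; 4; t)
M′(t) = ₁F₁(3; 5; t)/2
M′′(t) = 3*₁F₁(4; 6; t)/10

E[X^2] = M′′(0) = 3/10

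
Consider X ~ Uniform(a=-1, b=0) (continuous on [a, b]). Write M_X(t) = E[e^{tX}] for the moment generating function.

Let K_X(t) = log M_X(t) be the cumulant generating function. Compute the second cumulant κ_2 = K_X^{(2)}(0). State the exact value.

κ_2 = K′′(0) = 1/12

M_X(t) = (1 - e^(-t))/t
K_X(t) = log M_X(t) = -log(t) + log(1 - e^(-t))
K′(t) = (t - e^(t) + 1)/(t*e^(t) - t)
K′′(t) = (-t^2*e^(t) + e^(2*t) - 2*e^(t) + 1)/(t^2*e^(2*t) - 2*t^2*e^(t) + t^2)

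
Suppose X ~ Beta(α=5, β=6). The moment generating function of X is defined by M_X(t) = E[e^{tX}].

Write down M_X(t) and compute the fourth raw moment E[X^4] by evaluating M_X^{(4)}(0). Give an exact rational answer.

M_X(t) = ₁F₁(5; 11; t)
D^4[M](t) = 10*₁F₁(9; 15; t)/143

E[X^4] = D^4[M](0) = 10/143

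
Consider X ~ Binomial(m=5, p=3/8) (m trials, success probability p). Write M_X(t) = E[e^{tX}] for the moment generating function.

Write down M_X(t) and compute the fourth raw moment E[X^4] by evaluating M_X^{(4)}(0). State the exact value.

M_X(t) = (3*e^(t)/8 + 5/8)^5
D^4[M](t) = 151875*e^(5*t)/32768 + 2025*e^(4*t)/128 + 273375*e^(3*t)/16384 + 5625*e^(2*t)/1024 + 9375*e^(t)/32768

E[X^4] = D^4[M](0) = 21975/512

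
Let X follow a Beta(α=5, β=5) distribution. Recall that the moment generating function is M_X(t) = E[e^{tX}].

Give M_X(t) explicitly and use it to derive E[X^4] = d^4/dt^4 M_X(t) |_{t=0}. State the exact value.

E[X^4] = d^4M/dt^4 |_{t=0} = 14/143

M_X(t) = ₁F₁(5; 10; t)
dM/dt = ₁F₁(6; 11; t)/2
d^2M/dt^2 = 3*₁F₁(7; 12; t)/11
d^3M/dt^3 = 7*₁F₁(8; 13; t)/44
d^4M/dt^4 = 14*₁F₁(9; 14; t)/143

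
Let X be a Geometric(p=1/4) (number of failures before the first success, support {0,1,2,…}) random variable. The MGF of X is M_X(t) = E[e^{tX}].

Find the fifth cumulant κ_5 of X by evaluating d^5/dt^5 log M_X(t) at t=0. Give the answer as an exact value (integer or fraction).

κ_5 = d^5K/dt^5 |_{t=0} = 12180

M_X(t) = 1/(4*(1 - 3*e^(t)/4))
K_X(t) = log M_X(t) = -log(1 - 3*e^(t)/4) - 2*log(2)
dK/dt = -3*e^(t)/(3*e^(t) - 4)
d^2K/dt^2 = 12*e^(t)/(9*e^(2*t) - 24*e^(t) + 16)
d^3K/dt^3 = (-36*e^(2*t) - 48*e^(t))/(27*e^(3*t) - 108*e^(2*t) + 144*e^(t) - 64)
d^4K/dt^4 = (108*e^(3*t) + 576*e^(2*t) + 192*e^(t))/(81*e^(4*t) - 432*e^(3*t) + 864*e^(2*t) - 768*e^(t) + 256)
d^5K/dt^5 = (-324*e^(4*t) - 4752*e^(3*t) - 6336*e^(2*t) - 768*e^(t))/(243*e^(5*t) - 1620*e^(4*t) + 4320*e^(3*t) - 5760*e^(2*t) + 3840*e^(t) - 1024)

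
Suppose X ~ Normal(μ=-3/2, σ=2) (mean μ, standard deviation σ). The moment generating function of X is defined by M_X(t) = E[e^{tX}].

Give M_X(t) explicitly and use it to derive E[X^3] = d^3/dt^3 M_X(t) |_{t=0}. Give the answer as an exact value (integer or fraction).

E[X^3] = M′′′(0) = -171/8

M_X(t) = e^(2*t^2 - 3*t/2)
M′(t) = 4*t*e^(-3*t/2)*e^(2*t^2) - 3*e^(-3*t/2)*e^(2*t^2)/2
M′′(t) = (64*t^2*e^(2*t^2) - 48*t*e^(2*t^2) + 25*e^(2*t^2))*e^(-3*t/2)/4
M′′′(t) = (512*t^3*e^(2*t^2) - 576*t^2*e^(2*t^2) + 600*t*e^(2*t^2) - 171*e^(2*t^2))*e^(-3*t/2)/8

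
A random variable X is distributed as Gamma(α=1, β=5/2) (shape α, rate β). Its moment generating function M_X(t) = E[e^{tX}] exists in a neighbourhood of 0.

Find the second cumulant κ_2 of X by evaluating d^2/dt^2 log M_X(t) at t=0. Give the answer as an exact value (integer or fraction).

κ_2 = D^2[K](0) = 4/25

M_X(t) = 5/(2*(5/2 - t))
K_X(t) = log M_X(t) = -log(5/2 - t) - log(2) + log(5)
D^2[K](t) = 4/(4*t^2 - 20*t + 25)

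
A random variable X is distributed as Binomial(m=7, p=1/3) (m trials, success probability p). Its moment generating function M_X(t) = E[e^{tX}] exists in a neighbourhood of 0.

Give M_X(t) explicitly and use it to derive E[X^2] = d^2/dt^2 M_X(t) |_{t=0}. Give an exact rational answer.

E[X^2] = D^2[M](0) = 7

M_X(t) = (e^(t)/3 + 2/3)^7
D^2[M](t) = 49*e^(7*t)/2187 + 56*e^(6*t)/243 + 700*e^(5*t)/729 + 4480*e^(4*t)/2187 + 560*e^(3*t)/243 + 896*e^(2*t)/729 + 448*e^(t)/2187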